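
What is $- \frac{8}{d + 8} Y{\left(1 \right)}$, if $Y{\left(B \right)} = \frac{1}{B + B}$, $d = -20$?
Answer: $\frac{1}{3} \approx 0.33333$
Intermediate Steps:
$Y{\left(B \right)} = \frac{1}{2 B}$
$- \frac{8}{d + 8} Y{\left(1 \right)} = - \frac{8}{-20 + 8} \frac{1}{2 \cdot 1} = - \frac{8}{-12} \cdot \frac{1}{2} \cdot 1 = \left(-8\right) \left(- \frac{1}{12}\right) \frac{1}{2} = \frac{2}{3} \cdot \frac{1}{2} = \frac{1}{3}$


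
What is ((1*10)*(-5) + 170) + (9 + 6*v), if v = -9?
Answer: 75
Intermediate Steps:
((1*10)*(-5) + 170) + (9 + 6*v) = ((1*10)*(-5) + 170) + (9 + 6*(-9)) = (10*(-5) + 170) + (9 - 54) = (-50 + 170) - 45 = 120 - 45 = 75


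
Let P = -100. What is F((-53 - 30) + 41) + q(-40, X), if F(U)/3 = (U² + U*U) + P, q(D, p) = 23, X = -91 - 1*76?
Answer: 10307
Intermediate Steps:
X = -167 (X = -91 - 76 = -167)
F(U) = -300 + 6*U² (F(U) = 3*((U² + U*U) - 100) = 3*((U² + U²) - 100) = 3*(2*U² - 100) = 3*(-100 + 2*U²) = -300 + 6*U²)
F((-53 - 30) + 41) + q(-40, X) = (-300 + 6*((-53 - 30) + 41)²) + 23 = (-300 + 6*(-83 + 41)²) + 23 = (-300 + 6*(-42)²) + 23 = (-300 + 6*1764) + 23 = (-300 + 10584) + 23 = 10284 + 23 = 10307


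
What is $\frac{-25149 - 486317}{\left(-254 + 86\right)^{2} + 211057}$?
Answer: $- \frac{511466}{239281} \approx -2.1375$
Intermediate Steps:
$\frac{-25149 - 486317}{\left(-254 + 86\right)^{2} + 211057} = - \frac{511466}{\left(-168\right)^{2} + 211057} = - \frac{511466}{28224 + 211057} = - \frac{511466}{239281}$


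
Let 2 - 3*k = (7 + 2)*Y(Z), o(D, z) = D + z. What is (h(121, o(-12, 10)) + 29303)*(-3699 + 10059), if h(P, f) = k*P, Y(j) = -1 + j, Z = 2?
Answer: 184571440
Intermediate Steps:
k = -7/3 (k = ⅔ - (7 + 2)*(-1 + 2)/3 = ⅔ - 3 = -7/3 ≈ -2.3333)
h(P, f) = -7*P/3
(h(121, o(-12, 10)) + 29303)*(-3699 + 10059) = (-7/3*121 + 29303)*(-3699 + 10059) = (-847/3 + 29303)*6360 = (87062/3)*6360 = 184571440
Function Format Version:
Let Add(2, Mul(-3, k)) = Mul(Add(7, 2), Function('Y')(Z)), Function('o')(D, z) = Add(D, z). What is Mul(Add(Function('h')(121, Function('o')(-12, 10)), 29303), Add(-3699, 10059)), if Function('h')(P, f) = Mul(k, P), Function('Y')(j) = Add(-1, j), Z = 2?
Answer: 184571440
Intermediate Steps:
k = Rational(-7, 3) (k = Add(Rational(2, 3), Mul(Rational(-1, 3), Mul(Add(7, 2), Add(-1, 2)))) = Add(Rational(2, 3), Mul(Rational(-1, 3), Mul(9, 1))) = Add(Rational(2, 3), Mul(Rational(-1, 3), 9)) = Add(Rational(2, 3), -3) = Rational(-7, 3) ≈ -2.3333)
Function('h')(P, f) = Mul(Rational(-7, 3), P)
Mul(Add(Function('h')(121, Function('o')(-12, 10)), 29303), Add(-3699, 10059)) = Mul(Add(Mul(Rational(-7, 3), 121), 29303), Add(-3699, 10059)) = Mul(Add(Rational(-847, 3), 29303), 6360) = Mul(Rational(87062, 3), 6360) = 184571440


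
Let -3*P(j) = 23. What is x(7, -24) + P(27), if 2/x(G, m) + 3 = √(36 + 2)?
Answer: -649/87 + 2*√38/29 ≈ -7.0346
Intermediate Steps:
x(G, m) = 2/(-3 + √38) (x(G, m) = 2/(-3 + √(36 + 2)) = 2/(-3 + √38))
P(j) = -23/3 (P(j) = -⅓*23 = -23/3)
x(7, -24) + P(27) = (6/29 + 2*√38/29) - 23/3 = -649/87 + 2*√38/29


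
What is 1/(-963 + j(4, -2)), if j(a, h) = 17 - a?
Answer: -1/950 ≈ -0.0010526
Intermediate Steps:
1/(-963 + j(4, -2)) = 1/(-963 + (17 - 1*4)) = 1/(-963 + (17 - 4)) = 1/(-963 + 13) = 1/(-950) = -1/950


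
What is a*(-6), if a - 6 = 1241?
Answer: -7482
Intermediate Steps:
a = 1247 (a = 6 + 1241 = 1247)
a*(-6) = 1247*(-6) = -7482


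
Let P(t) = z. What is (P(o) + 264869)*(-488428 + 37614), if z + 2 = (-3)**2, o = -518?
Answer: -119409809064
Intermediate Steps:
z = 7 (z = -2 + (-3)**2 = -2 + 9 = 7)
P(t) = 7
(P(o) + 264869)*(-488428 + 37614) = (7 + 264869)*(-488428 + 37614) = 264876*(-450814) = -119409809064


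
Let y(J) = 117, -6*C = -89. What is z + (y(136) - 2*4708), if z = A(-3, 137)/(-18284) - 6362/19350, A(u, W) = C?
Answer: -3290060034433/353795400 ≈ -9299.3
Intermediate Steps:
C = 89/6 (C = -⅙*(-89) = 89/6 ≈ 14.833)
A(u, W) = 89/6
z = -116609833/353795400 (z = (89/6)/(-18284) - 6362/19350 = (89/6)*(-1/18284) - 6362*1/19350 = -89/109704 - 3181/9675 = -116609833/353795400 ≈ -0.32960)
z + (y(136) - 2*4708) = -116609833/353795400 + (117 - 2*4708) = -116609833/353795400 + (117 - 9416) = -116609833/353795400 - 9299 = -3290060034433/353795400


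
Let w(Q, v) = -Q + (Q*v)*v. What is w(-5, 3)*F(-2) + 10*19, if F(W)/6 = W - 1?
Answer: 910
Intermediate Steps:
F(W) = -6 + 6*W (F(W) = 6*(W - 1) = 6*(-1 + W) = -6 + 6*W)
w(Q, v) = -Q + Q*v**2
w(-5, 3)*F(-2) + 10*19 = (-5*(-1 + 3**2))*(-6 + 6*(-2)) + 10*19 = (-5*(-1 + 9))*(-6 - 12) + 190 = -5*8*(-18) + 190 = -40*(-18) + 190 = 720 + 190 = 910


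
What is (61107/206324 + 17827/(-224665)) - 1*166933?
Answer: -7737965749995973/46353781460 ≈ -1.6693e+5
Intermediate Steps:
(61107/206324 + 17827/(-224665)) - 1*166933 = (61107*(1/206324) + 17827*(-1/224665)) - 166933 = (61107/206324 - 17827/224665) - 166933 = 10050466207/46353781460 - 166933 = -7737965749995973/46353781460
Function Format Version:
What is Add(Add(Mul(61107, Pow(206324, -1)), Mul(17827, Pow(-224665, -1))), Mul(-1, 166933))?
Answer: Rational(-7737965749995973, 46353781460) ≈ -1.6693e+5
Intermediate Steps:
Add(Add(Mul(61107, Pow(206324, -1)), Mul(17827, Pow(-224665, -1))), Mul(-1, 166933)) = Add(Add(Mul(61107, Rational(1, 206324)), Mul(17827, Rational(-1, 224665))), -166933) = Add(Add(Rational(61107, 206324), Rational(-17827, 224665)), -166933) = Add(Rational(10050466207, 46353781460), -166933) = Rational(-7737965749995973, 46353781460)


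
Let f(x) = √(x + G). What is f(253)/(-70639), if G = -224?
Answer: -√29/70639 ≈ -7.6235e-5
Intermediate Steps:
f(x) = √(-224 + x) (f(x) = √(x - 224) = √(-224 + x))
f(253)/(-70639) = √(-224 + 253)/(-70639) = √29*(-1/70639) = -√29/70639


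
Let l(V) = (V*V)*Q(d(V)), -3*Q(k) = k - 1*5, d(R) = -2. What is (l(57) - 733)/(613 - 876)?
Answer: -6848/263 ≈ -26.038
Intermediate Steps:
Q(k) = 5/3 - k/3 (Q(k) = -(k - 1*5)/3 = -(k - 5)/3 = -(-5 + k)/3 = 5/3 - k/3)
l(V) = 7*V²/3 (l(V) = (V*V)*(5/3 - ⅓*(-2)) = V²*(5/3 + ⅔) = V²*(7/3) = 7*V²/3)
(l(57) - 733)/(613 - 876) = ((7/3)*57² - 733)/(613 - 876) = ((7/3)*3249 - 733)/(-263) = (7581 - 733)*(-1/263) = 6848*(-1/263) = -6848/263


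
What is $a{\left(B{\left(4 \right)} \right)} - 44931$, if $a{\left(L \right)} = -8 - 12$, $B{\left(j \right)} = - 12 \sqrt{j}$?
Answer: $-44951$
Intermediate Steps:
$a{\left(L \right)} = -20$ ($a{\left(L \right)} = -8 - 12 = -20$)
$a{\left(B{\left(4 \right)} \right)} - 44931 = -20 - 44931 = -44951$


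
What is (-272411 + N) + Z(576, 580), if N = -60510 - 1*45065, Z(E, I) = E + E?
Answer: -376834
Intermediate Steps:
Z(E, I) = 2*E
N = -105575 (N = -60510 - 45065 = -105575)
(-272411 + N) + Z(576, 580) = (-272411 - 105575) + 2*576 = -377986 + 1152 = -376834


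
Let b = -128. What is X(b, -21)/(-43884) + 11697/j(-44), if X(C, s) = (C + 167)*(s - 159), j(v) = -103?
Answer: -14238558/125557 ≈ -113.40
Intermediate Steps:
X(C, s) = (-159 + s)*(167 + C) (X(C, s) = (167 + C)*(-159 + s) = (-159 + s)*(167 + C))
X(b, -21)/(-43884) + 11697/j(-44) = (-26553 - 159*(-128) + 167*(-21) - 128*(-21))/(-43884) + 11697/(-103) = (-26553 + 20352 - 3507 + 2688)*(-1/43884) + 11697*(-1/103) = -7020*(-1/43884) - 11697/103 = 195/1219 - 11697/103 = -14238558/125557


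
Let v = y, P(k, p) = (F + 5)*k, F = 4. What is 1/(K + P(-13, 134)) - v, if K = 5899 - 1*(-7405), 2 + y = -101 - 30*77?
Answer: 31820232/13187 ≈ 2413.0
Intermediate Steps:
y = -2413 (y = -2 + (-101 - 30*77) = -2 + (-101 - 2310) = -2 - 2411 = -2413)
P(k, p) = 9*k (P(k, p) = (4 + 5)*k = 9*k)
K = 13304 (K = 5899 + 7405 = 13304)
v = -2413
1/(K + P(-13, 134)) - v = 1/(13304 + 9*(-13)) - 1*(-2413) = 1/(13304 - 117) + 2413 = 1/13187 + 2413 = 31820232/13187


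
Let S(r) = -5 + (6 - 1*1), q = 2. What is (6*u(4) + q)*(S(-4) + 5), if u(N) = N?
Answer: 130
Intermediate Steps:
S(r) = 0 (S(r) = -5 + (6 - 1) = -5 + 5 = 0)
(6*u(4) + q)*(S(-4) + 5) = (6*4 + 2)*(0 + 5) = (24 + 2)*5 = 26*5 = 130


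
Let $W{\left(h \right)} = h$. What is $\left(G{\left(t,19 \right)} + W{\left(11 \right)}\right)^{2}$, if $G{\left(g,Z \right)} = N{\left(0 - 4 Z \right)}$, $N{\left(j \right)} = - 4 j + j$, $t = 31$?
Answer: $57121$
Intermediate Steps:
$N{\left(j \right)} = - 3 j$
$G{\left(g,Z \right)} = 12 Z$ ($G{\left(g,Z \right)} = - 3 \left(0 - 4 Z\right) = - 3 \left(- 4 Z\right) = 12 Z$)
$\left(G{\left(t,19 \right)} + W{\left(11 \right)}\right)^{2} = \left(12 \cdot 19 + 11\right)^{2} = \left(228 + 11\right)^{2} = 239^{2} = 57121$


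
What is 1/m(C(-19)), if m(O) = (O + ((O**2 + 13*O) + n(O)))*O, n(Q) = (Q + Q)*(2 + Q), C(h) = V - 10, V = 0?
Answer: -1/1200 ≈ -0.00083333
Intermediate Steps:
C(h) = -10 (C(h) = 0 - 10 = -10)
n(Q) = 2*Q*(2 + Q) (n(Q) = (2*Q)*(2 + Q) = 2*Q*(2 + Q))
m(O) = O*(O**2 + 14*O + 2*O*(2 + O)) (m(O) = (O + ((O**2 + 13*O) + 2*O*(2 + O)))*O = (O + (O**2 + 13*O + 2*O*(2 + O)))*O = (O**2 + 14*O + 2*O*(2 + O))*O = O*(O**2 + 14*O + 2*O*(2 + O)))
1/m(C(-19)) = 1/(3*(-10)**2*(6 - 10)) = 1/(3*100*(-4)) = 1/(-1200) = -1/1200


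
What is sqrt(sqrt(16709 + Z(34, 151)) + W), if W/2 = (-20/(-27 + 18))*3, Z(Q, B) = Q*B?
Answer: sqrt(120 + 27*sqrt(2427))/3 ≈ 12.694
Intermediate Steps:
Z(Q, B) = B*Q
W = 40/3 (W = 2*((-20/(-27 + 18))*3) = 2*((-20/(-9))*3) = 2*(-1/9*(-20)*3) = 2*((20/9)*3) = 2*(20/3) = 40/3 ≈ 13.333)
sqrt(sqrt(16709 + Z(34, 151)) + W) = sqrt(sqrt(16709 + 151*34) + 40/3) = sqrt(sqrt(16709 + 5134) + 40/3) = sqrt(sqrt(21843) + 40/3) = sqrt(3*sqrt(2427) + 40/3) = sqrt(40/3 + 3*sqrt(2427))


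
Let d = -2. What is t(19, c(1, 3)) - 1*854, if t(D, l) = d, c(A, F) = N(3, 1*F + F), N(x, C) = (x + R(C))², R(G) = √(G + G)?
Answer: -856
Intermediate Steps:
R(G) = √2*√G (R(G) = √(2*G) = √2*√G)
N(x, C) = (x + √2*√C)²
c(A, F) = (3 + 2*√F)² (c(A, F) = (3 + √2*√(1*F + F))² = (3 + √2*√(F + F))² = (3 + √2*√(2*F))² = (3 + √2*(√2*√F))² = (3 + 2*√F)²)
t(D, l) = -2
t(19, c(1, 3)) - 1*854 = -2 - 1*854 = -2 - 854 = -856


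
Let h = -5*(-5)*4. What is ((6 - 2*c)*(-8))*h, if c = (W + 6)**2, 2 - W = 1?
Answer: 73600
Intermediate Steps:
W = 1 (W = 2 - 1*1 = 2 - 1 = 1)
h = 100 (h = 25*4 = 100)
c = 49 (c = (1 + 6)**2 = 7**2 = 49)
((6 - 2*c)*(-8))*h = ((6 - 2*49)*(-8))*100 = ((6 - 98)*(-8))*100 = -92*(-8)*100 = 736*100 = 73600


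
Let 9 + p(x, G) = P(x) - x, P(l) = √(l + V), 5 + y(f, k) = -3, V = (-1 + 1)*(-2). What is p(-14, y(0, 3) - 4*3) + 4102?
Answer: 4107 + I*√14 ≈ 4107.0 + 3.7417*I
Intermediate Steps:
V = 0 (V = 0*(-2) = 0)
y(f, k) = -8 (y(f, k) = -5 - 3 = -8)
P(l) = √l (P(l) = √(l + 0) = √l)
p(x, G) = -9 + √x - x (p(x, G) = -9 + (√x - x) = -9 + √x - x)
p(-14, y(0, 3) - 4*3) + 4102 = (-9 + √(-14) - 1*(-14)) + 4102 = (-9 + I*√14 + 14) + 4102 = (5 + I*√14) + 4102 = 4107 + I*√14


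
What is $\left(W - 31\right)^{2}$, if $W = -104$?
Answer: $18225$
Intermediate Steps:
$\left(W - 31\right)^{2} = \left(-104 - 31\right)^{2} = \left(-135\right)^{2} = 18225$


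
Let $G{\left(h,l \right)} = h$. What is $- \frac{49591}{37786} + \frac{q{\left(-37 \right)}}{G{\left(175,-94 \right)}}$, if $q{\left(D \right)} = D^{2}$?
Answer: $\frac{6150087}{944650} \approx 6.5104$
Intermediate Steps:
$- \frac{49591}{37786} + \frac{q{\left(-37 \right)}}{G{\left(175,-94 \right)}} = - \frac{49591}{37786} + \frac{\left(-37\right)^{2}}{175} = \left(-49591\right) \frac{1}{37786} + 1369 \cdot \frac{1}{175} = - \frac{49591}{37786} + \frac{1369}{175} = \frac{6150087}{944650}$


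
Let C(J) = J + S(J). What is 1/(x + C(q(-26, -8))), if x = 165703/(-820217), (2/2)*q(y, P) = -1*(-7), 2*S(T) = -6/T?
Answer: 5741519/36570061 ≈ 0.15700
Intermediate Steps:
S(T) = -3/T (S(T) = (-6/T)/2 = -3/T)
q(y, P) = 7 (q(y, P) = -1*(-7) = 7)
C(J) = J - 3/J
x = -165703/820217 (x = 165703*(-1/820217) = -165703/820217 ≈ -0.20202)
1/(x + C(q(-26, -8))) = 1/(-165703/820217 + (7 - 3/7)) = 1/(-165703/820217 + 46/7) = 1/(36570061/5741519) = 5741519/36570061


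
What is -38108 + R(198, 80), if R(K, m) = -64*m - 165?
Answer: -43393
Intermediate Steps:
R(K, m) = -165 - 64*m
-38108 + R(198, 80) = -38108 + (-165 - 64*80) = -38108 + (-165 - 5120) = -38108 - 5285 = -43393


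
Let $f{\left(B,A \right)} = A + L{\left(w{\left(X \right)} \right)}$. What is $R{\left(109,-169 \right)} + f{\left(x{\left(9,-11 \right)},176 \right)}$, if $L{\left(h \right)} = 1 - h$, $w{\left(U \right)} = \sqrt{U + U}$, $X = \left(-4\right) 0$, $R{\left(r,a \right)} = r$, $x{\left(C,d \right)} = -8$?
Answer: $286$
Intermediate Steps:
$X = 0$
$w{\left(U \right)} = \sqrt{2} \sqrt{U}$ ($w{\left(U \right)} = \sqrt{2 U} = \sqrt{2} \sqrt{U}$)
$f{\left(B,A \right)} = 1 + A$ ($f{\left(B,A \right)} = A + \left(1 - \sqrt{2} \sqrt{0}\right) = A + \left(1 - \sqrt{2} \cdot 0\right) = A + \left(1 - 0\right) = A + \left(1 + 0\right) = A + 1 = 1 + A$)
$R{\left(109,-169 \right)} + f{\left(x{\left(9,-11 \right)},176 \right)} = 109 + \left(1 + 176\right) = 109 + 177 = 286$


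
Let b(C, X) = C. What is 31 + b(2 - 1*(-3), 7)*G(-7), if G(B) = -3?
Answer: 16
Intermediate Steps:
31 + b(2 - 1*(-3), 7)*G(-7) = 31 + (2 - 1*(-3))*(-3) = 31 + (2 + 3)*(-3) = 31 + 5*(-3) = 31 - 15 = 16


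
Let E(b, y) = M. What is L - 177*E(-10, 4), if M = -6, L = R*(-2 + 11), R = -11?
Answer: 963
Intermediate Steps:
L = -99 (L = -11*(-2 + 11) = -11*9 = -99)
E(b, y) = -6
L - 177*E(-10, 4) = -99 - 177*(-6) = -99 + 1062 = 963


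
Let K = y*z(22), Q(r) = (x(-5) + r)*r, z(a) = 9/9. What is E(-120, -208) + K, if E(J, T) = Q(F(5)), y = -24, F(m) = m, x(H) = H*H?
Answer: 126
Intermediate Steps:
z(a) = 1 (z(a) = 9*(⅑) = 1)
x(H) = H²
Q(r) = r*(25 + r) (Q(r) = ((-5)² + r)*r = (25 + r)*r = r*(25 + r))
E(J, T) = 150 (E(J, T) = 5*(25 + 5) = 5*30 = 150)
K = -24 (K = -24*1 = -24)
E(-120, -208) + K = 150 - 24 = 126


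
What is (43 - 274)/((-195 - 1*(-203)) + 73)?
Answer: -77/27 ≈ -2.8519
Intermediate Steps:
(43 - 274)/((-195 - 1*(-203)) + 73) = -231/((-195 + 203) + 73) = -231/(8 + 73) = -231/81 = -231*1/81 = -77/27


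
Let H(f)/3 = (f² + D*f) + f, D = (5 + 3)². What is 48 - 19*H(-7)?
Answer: 23190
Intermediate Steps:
D = 64 (D = 8² = 64)
H(f) = 3*f² + 195*f (H(f) = 3*((f² + 64*f) + f) = 3*(f² + 65*f) = 3*f² + 195*f)
48 - 19*H(-7) = 48 - 57*(-7)*(65 - 7) = 48 - 57*(-7)*58 = 48 - 19*(-1218) = 48 + 23142 = 23190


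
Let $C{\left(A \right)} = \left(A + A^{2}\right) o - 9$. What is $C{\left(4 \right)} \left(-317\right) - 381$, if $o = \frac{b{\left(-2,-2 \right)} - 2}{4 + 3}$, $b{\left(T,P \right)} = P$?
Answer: $\frac{42664}{7} \approx 6094.9$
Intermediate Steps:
$o = - \frac{4}{7}$ ($o = \frac{-2 - 2}{4 + 3} = - \frac{4}{7} \approx -0.57143$)
$C{\left(A \right)} = -9 - \frac{4 A}{7} - \frac{4 A^{2}}{7}$ ($C{\left(A \right)} = \left(A + A^{2}\right) \left(- \frac{4}{7}\right) - 9 = \left(- \frac{4 A}{7} - \frac{4 A^{2}}{7}\right) - 9 = -9 - \frac{4 A}{7} - \frac{4 A^{2}}{7}$)
$C{\left(4 \right)} \left(-317\right) - 381 = \left(-9 - \frac{16}{7} - \frac{4 \cdot 4^{2}}{7}\right) \left(-317\right) - 381 = \left(-9 - \frac{16}{7} - \frac{64}{7}\right) \left(-317\right) - 381 = \left(- \frac{143}{7}\right) \left(-317\right) - 381 = \frac{45331}{7} - 381 = \frac{42664}{7}$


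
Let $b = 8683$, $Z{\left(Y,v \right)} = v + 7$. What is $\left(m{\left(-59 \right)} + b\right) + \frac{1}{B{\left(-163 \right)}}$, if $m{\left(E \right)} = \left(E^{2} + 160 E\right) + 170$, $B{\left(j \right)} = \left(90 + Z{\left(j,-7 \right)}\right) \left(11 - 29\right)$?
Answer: $\frac{4688279}{1620} \approx 2894.0$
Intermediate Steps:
$Z{\left(Y,v \right)} = 7 + v$
$B{\left(j \right)} = -1620$ ($B{\left(j \right)} = \left(90 + \left(7 - 7\right)\right) \left(11 - 29\right) = \left(90 + 0\right) \left(-18\right) = 90 \left(-18\right) = -1620$)
$m{\left(E \right)} = 170 + E^{2} + 160 E$
$\left(m{\left(-59 \right)} + b\right) + \frac{1}{B{\left(-163 \right)}} = \left(\left(170 + \left(-59\right)^{2} + 160 \left(-59\right)\right) + 8683\right) + \frac{1}{-1620} = \left(\left(170 + 3481 - 9440\right) + 8683\right) - \frac{1}{1620} = \left(-5789 + 8683\right) - \frac{1}{1620} = 2894 - \frac{1}{1620} = \frac{4688279}{1620}$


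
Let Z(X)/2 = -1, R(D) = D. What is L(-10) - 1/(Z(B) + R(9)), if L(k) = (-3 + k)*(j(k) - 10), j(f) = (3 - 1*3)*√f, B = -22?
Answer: 909/7 ≈ 129.86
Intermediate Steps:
Z(X) = -2 (Z(X) = 2*(-1) = -2)
j(f) = 0 (j(f) = (3 - 3)*√f = 0*√f = 0)
L(k) = 30 - 10*k (L(k) = (-3 + k)*(0 - 10) = (-3 + k)*(-10) = 30 - 10*k)
L(-10) - 1/(Z(B) + R(9)) = (30 - 10*(-10)) - 1/(-2 + 9) = (30 + 100) - 1/7 = 130 - 1*⅐ = 130 - ⅐ = 909/7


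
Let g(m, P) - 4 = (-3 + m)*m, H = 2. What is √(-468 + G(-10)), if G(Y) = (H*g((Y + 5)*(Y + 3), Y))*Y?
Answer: 2*I*√5737 ≈ 151.49*I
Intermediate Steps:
g(m, P) = 4 + m*(-3 + m) (g(m, P) = 4 + (-3 + m)*m = 4 + m*(-3 + m))
G(Y) = Y*(8 - 6*(3 + Y)*(5 + Y) + 2*(3 + Y)²*(5 + Y)²) (G(Y) = (2*(4 + ((Y + 5)*(Y + 3))² - 3*(Y + 5)*(Y + 3)))*Y = (2*(4 + ((5 + Y)*(3 + Y))² - 3*(5 + Y)*(3 + Y)))*Y = (2*(4 + ((3 + Y)*(5 + Y))² - 3*(3 + Y)*(5 + Y)))*Y = (2*(4 + (3 + Y)²*(5 + Y)² - 3*(3 + Y)*(5 + Y)))*Y = (8 - 6*(3 + Y)*(5 + Y) + 2*(3 + Y)²*(5 + Y)²)*Y = Y*(8 - 6*(3 + Y)*(5 + Y) + 2*(3 + Y)²*(5 + Y)²))
√(-468 + G(-10)) = √(-468 + 2*(-10)*(184 + (-10)⁴ + 16*(-10)³ + 91*(-10)² + 216*(-10))) = √(-468 + 2*(-10)*(184 + 10000 + 16*(-1000) + 91*100 - 2160)) = √(-468 + 2*(-10)*(184 + 10000 - 16000 + 9100 - 2160)) = √(-468 + 2*(-10)*1124) = √(-468 - 22480) = √(-22948) = 2*I*√5737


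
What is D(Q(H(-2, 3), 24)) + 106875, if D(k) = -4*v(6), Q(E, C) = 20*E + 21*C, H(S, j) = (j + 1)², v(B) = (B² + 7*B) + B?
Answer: 106539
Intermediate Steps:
v(B) = B² + 8*B
H(S, j) = (1 + j)²
D(k) = -336 (D(k) = -24*(8 + 6) = -24*14 = -4*84 = -336)
D(Q(H(-2, 3), 24)) + 106875 = -336 + 106875 = 106539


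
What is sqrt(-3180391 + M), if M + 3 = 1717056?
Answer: I*sqrt(1463338) ≈ 1209.7*I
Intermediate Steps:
M = 1717053 (M = -3 + 1717056 = 1717053)
sqrt(-3180391 + M) = sqrt(-3180391 + 1717053) = sqrt(-1463338) = I*sqrt(1463338)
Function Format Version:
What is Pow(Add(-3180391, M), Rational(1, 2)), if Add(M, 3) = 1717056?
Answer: Mul(I, Pow(1463338, Rational(1, 2))) ≈ Mul(1209.7, I)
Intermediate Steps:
M = 1717053 (M = Add(-3, 1717056) = 1717053)
Pow(Add(-3180391, M), Rational(1, 2)) = Pow(Add(-3180391, 1717053), Rational(1, 2)) = Pow(-1463338, Rational(1, 2)) = Mul(I, Pow(1463338, Rational(1, 2)))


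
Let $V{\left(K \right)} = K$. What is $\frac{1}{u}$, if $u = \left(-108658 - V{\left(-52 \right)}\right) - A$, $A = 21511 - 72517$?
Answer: $- \frac{1}{57600} \approx -1.7361 \cdot 10^{-5}$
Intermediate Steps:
$A = -51006$ ($A = 21511 - 72517 = -51006$)
$u = -57600$ ($u = \left(-108658 - -52\right) - -51006 = \left(-108658 + 52\right) + 51006 = -108606 + 51006 = -57600$)
$\frac{1}{u} = \frac{1}{-57600} = - \frac{1}{57600}$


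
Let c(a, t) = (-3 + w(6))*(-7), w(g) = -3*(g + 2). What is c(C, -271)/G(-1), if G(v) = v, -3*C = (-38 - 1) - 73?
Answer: -189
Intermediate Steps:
w(g) = -6 - 3*g (w(g) = -3*(2 + g) = -6 - 3*g)
C = 112/3 (C = -((-38 - 1) - 73)/3 = -(-39 - 73)/3 = -1/3*(-112) = 112/3 ≈ 37.333)
c(a, t) = 189 (c(a, t) = (-3 + (-6 - 3*6))*(-7) = (-3 + (-6 - 18))*(-7) = (-3 - 24)*(-7) = -27*(-7) = 189)
c(C, -271)/G(-1) = 189/(-1) = 189*(-1) = -189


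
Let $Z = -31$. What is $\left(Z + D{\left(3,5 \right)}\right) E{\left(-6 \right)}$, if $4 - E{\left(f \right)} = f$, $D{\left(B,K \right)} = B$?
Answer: $-280$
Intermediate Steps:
$E{\left(f \right)} = 4 - f$
$\left(Z + D{\left(3,5 \right)}\right) E{\left(-6 \right)} = \left(-31 + 3\right) \left(4 - -6\right) = - 28 \left(4 + 6\right) = \left(-28\right) 10 = -280$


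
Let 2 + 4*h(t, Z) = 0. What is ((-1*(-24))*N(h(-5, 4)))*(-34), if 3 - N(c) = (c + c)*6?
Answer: -7344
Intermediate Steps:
h(t, Z) = -½ (h(t, Z) = -½ + (¼)*0 = -½ + 0 = -½)
N(c) = 3 - 12*c (N(c) = 3 - (c + c)*6 = 3 - 2*c*6 = 3 - 12*c)
((-1*(-24))*N(h(-5, 4)))*(-34) = ((-1*(-24))*(3 - 12*(-½)))*(-34) = (24*(3 + 6))*(-34) = (24*9)*(-34) = 216*(-34) = -7344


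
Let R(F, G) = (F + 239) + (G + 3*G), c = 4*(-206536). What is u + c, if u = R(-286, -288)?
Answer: -827343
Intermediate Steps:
c = -826144
R(F, G) = 239 + F + 4*G (R(F, G) = (239 + F) + 4*G = 239 + F + 4*G)
u = -1199 (u = 239 - 286 + 4*(-288) = 239 - 286 - 1152 = -1199)
u + c = -1199 - 826144 = -827343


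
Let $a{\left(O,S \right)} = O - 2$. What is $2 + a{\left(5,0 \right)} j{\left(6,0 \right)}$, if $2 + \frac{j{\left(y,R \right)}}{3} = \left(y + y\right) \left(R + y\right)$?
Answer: $632$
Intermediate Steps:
$a{\left(O,S \right)} = -2 + O$
$j{\left(y,R \right)} = -6 + 6 y \left(R + y\right)$ ($j{\left(y,R \right)} = -6 + 3 \left(y + y\right) \left(R + y\right) = -6 + 3 \cdot 2 y \left(R + y\right) = -6 + 6 y \left(R + y\right)$)
$2 + a{\left(5,0 \right)} j{\left(6,0 \right)} = 2 + \left(-2 + 5\right) \left(-6 + 6 \cdot 6^{2} + 6 \cdot 0 \cdot 6\right) = 2 + 3 \left(-6 + 6 \cdot 36 + 0\right) = 2 + 3 \left(-6 + 216 + 0\right) = 2 + 3 \cdot 210 = 2 + 630 = 632$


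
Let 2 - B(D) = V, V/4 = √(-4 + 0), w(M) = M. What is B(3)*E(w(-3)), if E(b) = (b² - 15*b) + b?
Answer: 102 - 408*I ≈ 102.0 - 408.0*I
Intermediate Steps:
E(b) = b² - 14*b
V = 8*I (V = 4*√(-4 + 0) = 4*√(-4) = 4*(2*I) = 8*I ≈ 8.0*I)
B(D) = 2 - 8*I
B(3)*E(w(-3)) = (2 - 8*I)*(-3*(-14 - 3)) = (2 - 8*I)*(-3*(-17)) = (2 - 8*I)*51 = 102 - 408*I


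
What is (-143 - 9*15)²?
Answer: 77284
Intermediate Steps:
(-143 - 9*15)² = (-143 - 135)² = (-278)² = 77284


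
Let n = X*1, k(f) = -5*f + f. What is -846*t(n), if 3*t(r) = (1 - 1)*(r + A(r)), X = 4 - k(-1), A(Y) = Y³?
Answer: 0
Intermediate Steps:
k(f) = -4*f
X = 0 (X = 4 - (-4)*(-1) = 4 - 1*4 = 4 - 4 = 0)
n = 0 (n = 0*1 = 0)
t(r) = 0 (t(r) = ((1 - 1)*(r + r³))/3 = (0*(r + r³))/3 = (⅓)*0 = 0)
-846*t(n) = -846*0 = 0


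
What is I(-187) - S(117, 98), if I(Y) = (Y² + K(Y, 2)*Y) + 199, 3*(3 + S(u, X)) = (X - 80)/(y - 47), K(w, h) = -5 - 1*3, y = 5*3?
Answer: 586675/16 ≈ 36667.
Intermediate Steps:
y = 15
K(w, h) = -8 (K(w, h) = -5 - 3 = -8)
S(u, X) = -13/6 - X/96 (S(u, X) = -3 + ((X - 80)/(15 - 47))/3 = -3 + ((-80 + X)/(-32))/3 = -3 + ((-80 + X)*(-1/32))/3 = -3 + (5/2 - X/32)/3 = -3 + (⅚ - X/96) = -13/6 - X/96)
I(Y) = 199 + Y² - 8*Y (I(Y) = (Y² - 8*Y) + 199 = 199 + Y² - 8*Y)
I(-187) - S(117, 98) = (199 + (-187)² - 8*(-187)) - (-13/6 - 1/96*98) = (199 + 34969 + 1496) - (-13/6 - 49/48) = 36664 - 1*(-51/16) = 36664 + 51/16 = 586675/16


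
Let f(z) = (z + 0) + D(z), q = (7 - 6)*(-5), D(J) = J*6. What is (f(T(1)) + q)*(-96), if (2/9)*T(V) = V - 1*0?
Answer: -2544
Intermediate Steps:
D(J) = 6*J
T(V) = 9*V/2 (T(V) = 9*(V - 1*0)/2 = 9*(V + 0)/2 = 9*V/2)
q = -5 (q = 1*(-5) = -5)
f(z) = 7*z (f(z) = (z + 0) + 6*z = z + 6*z = 7*z)
(f(T(1)) + q)*(-96) = (7*((9/2)*1) - 5)*(-96) = (7*(9/2) - 5)*(-96) = (63/2 - 5)*(-96) = (53/2)*(-96) = -2544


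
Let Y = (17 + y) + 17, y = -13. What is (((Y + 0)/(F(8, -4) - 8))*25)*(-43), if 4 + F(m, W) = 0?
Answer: 7525/4 ≈ 1881.3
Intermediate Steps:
Y = 21 (Y = (17 - 13) + 17 = 4 + 17 = 21)
F(m, W) = -4 (F(m, W) = -4 + 0 = -4)
(((Y + 0)/(F(8, -4) - 8))*25)*(-43) = (((21 + 0)/(-4 - 8))*25)*(-43) = ((21/(-12))*25)*(-43) = ((21*(-1/12))*25)*(-43) = -7/4*25*(-43) = -175/4*(-43) = 7525/4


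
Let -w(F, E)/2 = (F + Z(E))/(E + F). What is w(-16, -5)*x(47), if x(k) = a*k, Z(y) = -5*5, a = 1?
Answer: -3854/21 ≈ -183.52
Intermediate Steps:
Z(y) = -25
x(k) = k (x(k) = 1*k = k)
w(F, E) = -2*(-25 + F)/(E + F) (w(F, E) = -2*(F - 25)/(E + F) = -2*(-25 + F)/(E + F))
w(-16, -5)*x(47) = (2*(25 - 1*(-16))/(-5 - 16))*47 = (2*(25 + 16)/(-21))*47 = (2*(-1/21)*41)*47 = -82/21*47 = -3854/21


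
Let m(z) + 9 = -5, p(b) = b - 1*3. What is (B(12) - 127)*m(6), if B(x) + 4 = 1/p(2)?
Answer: 1848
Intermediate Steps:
p(b) = -3 + b (p(b) = b - 3 = -3 + b)
m(z) = -14 (m(z) = -9 - 5 = -14)
B(x) = -5 (B(x) = -4 + 1/(-3 + 2) = -4 + 1/(-1) = -4 - 1 = -5)
(B(12) - 127)*m(6) = (-5 - 127)*(-14) = -132*(-14) = 1848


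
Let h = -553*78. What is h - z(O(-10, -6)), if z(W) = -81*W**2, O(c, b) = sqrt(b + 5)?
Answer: -43215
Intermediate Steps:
O(c, b) = sqrt(5 + b)
h = -43134
h - z(O(-10, -6)) = -43134 - (-81)*(sqrt(5 - 6))**2 = -43134 - (-81)*(sqrt(-1))**2 = -43134 - (-81)*I**2 = -43134 - (-81)*(-1) = -43134 - 1*81 = -43134 - 81 = -43215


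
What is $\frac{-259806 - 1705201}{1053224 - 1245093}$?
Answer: $\frac{1965007}{191869} \approx 10.241$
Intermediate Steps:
$\frac{-259806 - 1705201}{1053224 - 1245093} = - \frac{1965007}{-191869} = \left(-1965007\right) \left(- \frac{1}{191869}\right) = \frac{1965007}{191869}$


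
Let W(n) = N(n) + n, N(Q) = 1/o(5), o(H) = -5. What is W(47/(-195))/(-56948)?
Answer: 43/5552430 ≈ 7.7444e-6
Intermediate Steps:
N(Q) = -⅕ (N(Q) = 1/(-5) = -⅕)
W(n) = -⅕ + n
W(47/(-195))/(-56948) = (-⅕ + 47/(-195))/(-56948) = (-⅕ + 47*(-1/195))*(-1/56948) = (-⅕ - 47/195)*(-1/56948) = -86/195*(-1/56948) = 43/5552430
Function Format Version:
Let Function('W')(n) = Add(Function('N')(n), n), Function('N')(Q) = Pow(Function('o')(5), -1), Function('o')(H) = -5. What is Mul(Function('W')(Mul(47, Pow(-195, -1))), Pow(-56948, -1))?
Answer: Rational(43, 5552430) ≈ 7.7444e-6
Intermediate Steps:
Function('N')(Q) = Rational(-1, 5) (Function('N')(Q) = Pow(-5, -1) = Rational(-1, 5))
Function('W')(n) = Add(Rational(-1, 5), n)
Mul(Function('W')(Mul(47, Pow(-195, -1))), Pow(-56948, -1)) = Mul(Add(Rational(-1, 5), Mul(47, Pow(-195, -1))), Pow(-56948, -1)) = Mul(Add(Rational(-1, 5), Mul(47, Rational(-1, 195))), Rational(-1, 56948)) = Mul(Add(Rational(-1, 5), Rational(-47, 195)), Rational(-1, 56948)) = Mul(Rational(-86, 195), Rational(-1, 56948)) = Rational(43, 5552430)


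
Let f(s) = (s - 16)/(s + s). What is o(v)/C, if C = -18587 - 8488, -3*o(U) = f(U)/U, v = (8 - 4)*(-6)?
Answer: -1/2339280 ≈ -4.2748e-7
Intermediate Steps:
v = -24 (v = 4*(-6) = -24)
f(s) = (-16 + s)/(2*s) (f(s) = (-16 + s)/((2*s)) = (-16 + s)*(1/(2*s)) = (-16 + s)/(2*s))
o(U) = -(-16 + U)/(6*U²) (o(U) = -(-16 + U)/(2*U)/(3*U) = -(-16 + U)/(6*U²))
C = -27075
o(v)/C = ((⅙)*(16 - 1*(-24))/(-24)²)/(-27075) = ((⅙)*(1/576)*(16 + 24))*(-1/27075) = ((⅙)*(1/576)*40)*(-1/27075) = (5/432)*(-1/27075) = -1/2339280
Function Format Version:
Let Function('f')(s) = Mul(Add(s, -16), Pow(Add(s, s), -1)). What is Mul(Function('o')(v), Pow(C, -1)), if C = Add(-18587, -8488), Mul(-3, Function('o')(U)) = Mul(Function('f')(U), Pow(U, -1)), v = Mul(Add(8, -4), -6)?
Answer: Rational(-1, 2339280) ≈ -4.2748e-7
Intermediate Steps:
v = -24 (v = Mul(4, -6) = -24)
Function('f')(s) = Mul(Rational(1, 2), Pow(s, -1), Add(-16, s)) (Function('f')(s) = Mul(Add(-16, s), Pow(Mul(2, s), -1)) = Mul(Add(-16, s), Mul(Rational(1, 2), Pow(s, -1))) = Mul(Rational(1, 2), Pow(s, -1), Add(-16, s)))
Function('o')(U) = Mul(Rational(-1, 6), Pow(U, -2), Add(-16, U)) (Function('o')(U) = Mul(Rational(-1, 3), Mul(Mul(Rational(1, 2), Pow(U, -1), Add(-16, U)), Pow(U, -1))) = Mul(Rational(-1, 3), Mul(Rational(1, 2), Pow(U, -2), Add(-16, U))) = Mul(Rational(-1, 6), Pow(U, -2), Add(-16, U)))
C = -27075
Mul(Function('o')(v), Pow(C, -1)) = Mul(Mul(Rational(1, 6), Pow(-24, -2), Add(16, Mul(-1, -24))), Pow(-27075, -1)) = Mul(Mul(Rational(1, 6), Rational(1, 576), Add(16, 24)), Rational(-1, 27075)) = Mul(Mul(Rational(1, 6), Rational(1, 576), 40), Rational(-1, 27075)) = Mul(Rational(5, 432), Rational(-1, 27075)) = Rational(-1, 2339280)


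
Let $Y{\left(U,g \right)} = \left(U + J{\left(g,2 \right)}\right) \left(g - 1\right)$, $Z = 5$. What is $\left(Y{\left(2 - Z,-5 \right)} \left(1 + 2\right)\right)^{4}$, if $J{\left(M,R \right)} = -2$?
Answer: $65610000$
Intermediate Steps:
$Y{\left(U,g \right)} = \left(-1 + g\right) \left(-2 + U\right)$ ($Y{\left(U,g \right)} = \left(U - 2\right) \left(g - 1\right) = \left(-2 + U\right) \left(-1 + g\right) = \left(-1 + g\right) \left(-2 + U\right)$)
$\left(Y{\left(2 - Z,-5 \right)} \left(1 + 2\right)\right)^{4} = \left(\left(2 - \left(2 - 5\right) - -10 + \left(2 - 5\right) \left(-5\right)\right) \left(1 + 2\right)\right)^{4} = \left(\left(2 - \left(2 - 5\right) + 10 + \left(2 - 5\right) \left(-5\right)\right) 3\right)^{4} = \left(\left(2 - -3 + 10 - -15\right) 3\right)^{4} = \left(\left(2 + 3 + 10 + 15\right) 3\right)^{4} = \left(30 \cdot 3\right)^{4} = 90^{4} = 65610000$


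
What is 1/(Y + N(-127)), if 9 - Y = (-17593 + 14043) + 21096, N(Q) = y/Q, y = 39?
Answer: -127/2227238 ≈ -5.7021e-5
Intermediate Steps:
N(Q) = 39/Q
Y = -17537 (Y = 9 - ((-17593 + 14043) + 21096) = 9 - (-3550 + 21096) = 9 - 1*17546 = 9 - 17546 = -17537)
1/(Y + N(-127)) = 1/(-17537 + 39/(-127)) = 1/(-17537 + 39*(-1/127)) = 1/(-17537 - 39/127) = 1/(-2227238/127) = -127/2227238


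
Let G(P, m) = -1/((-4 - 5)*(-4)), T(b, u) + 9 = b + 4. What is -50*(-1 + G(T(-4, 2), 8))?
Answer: 925/18 ≈ 51.389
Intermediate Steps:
T(b, u) = -5 + b (T(b, u) = -9 + (b + 4) = -9 + (4 + b) = -5 + b)
G(P, m) = -1/36 (G(P, m) = -1/((-9*(-4))) = -1/36)
-50*(-1 + G(T(-4, 2), 8)) = -50*(-1 - 1/36) = -50*(-37/36) = 925/18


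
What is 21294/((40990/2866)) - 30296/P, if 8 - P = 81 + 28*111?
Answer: 97686911182/65194595 ≈ 1498.4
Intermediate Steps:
P = -3181 (P = 8 - (81 + 28*111) = 8 - (81 + 3108) = 8 - 1*3189 = 8 - 3189 = -3181)
21294/((40990/2866)) - 30296/P = 21294/((40990/2866)) - 30296/(-3181) = 21294/((40990*(1/2866))) - 30296*(-1/3181) = 21294/(20495/1433) + 30296/3181 = 21294*(1433/20495) + 30296/3181 = 30514302/20495 + 30296/3181 = 97686911182/65194595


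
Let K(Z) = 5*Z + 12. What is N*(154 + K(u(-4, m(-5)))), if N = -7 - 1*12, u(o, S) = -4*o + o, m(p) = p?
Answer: -4294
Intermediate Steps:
u(o, S) = -3*o
N = -19 (N = -7 - 12 = -19)
K(Z) = 12 + 5*Z
N*(154 + K(u(-4, m(-5)))) = -19*(154 + (12 + 5*(-3*(-4)))) = -19*(154 + (12 + 5*12)) = -19*(154 + (12 + 60)) = -19*(154 + 72) = -19*226 = -4294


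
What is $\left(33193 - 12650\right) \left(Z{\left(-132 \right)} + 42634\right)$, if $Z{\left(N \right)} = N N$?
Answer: $1233771494$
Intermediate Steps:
$Z{\left(N \right)} = N^{2}$
$\left(33193 - 12650\right) \left(Z{\left(-132 \right)} + 42634\right) = \left(33193 - 12650\right) \left(\left(-132\right)^{2} + 42634\right) = 20543 \left(17424 + 42634\right) = 20543 \cdot 60058 = 1233771494$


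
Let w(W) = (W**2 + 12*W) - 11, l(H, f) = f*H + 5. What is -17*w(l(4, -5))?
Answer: -578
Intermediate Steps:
l(H, f) = 5 + H*f (l(H, f) = H*f + 5 = 5 + H*f)
w(W) = -11 + W**2 + 12*W
-17*w(l(4, -5)) = -17*(-11 + (5 + 4*(-5))**2 + 12*(5 + 4*(-5))) = -17*(-11 + (5 - 20)**2 + 12*(5 - 20)) = -17*(-11 + (-15)**2 + 12*(-15)) = -17*(-11 + 225 - 180) = -17*34 = -578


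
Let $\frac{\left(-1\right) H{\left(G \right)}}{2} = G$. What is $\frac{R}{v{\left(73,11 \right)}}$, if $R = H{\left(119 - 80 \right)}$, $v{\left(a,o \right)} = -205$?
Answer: $\frac{78}{205} \approx 0.38049$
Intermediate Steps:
$H{\left(G \right)} = - 2 G$
$R = -78$ ($R = - 2 \left(119 - 80\right) = \left(-2\right) 39 = -78$)
$\frac{R}{v{\left(73,11 \right)}} = - \frac{78}{-205} = \left(-78\right) \left(- \frac{1}{205}\right) = \frac{78}{205}$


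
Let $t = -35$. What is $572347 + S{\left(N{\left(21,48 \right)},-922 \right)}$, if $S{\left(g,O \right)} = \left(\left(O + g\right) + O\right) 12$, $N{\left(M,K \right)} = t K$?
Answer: $530059$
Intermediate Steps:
$N{\left(M,K \right)} = - 35 K$
$S{\left(g,O \right)} = 12 g + 24 O$ ($S{\left(g,O \right)} = \left(g + 2 O\right) 12 = 12 g + 24 O$)
$572347 + S{\left(N{\left(21,48 \right)},-922 \right)} = 572347 + \left(12 \left(\left(-35\right) 48\right) + 24 \left(-922\right)\right) = 572347 + \left(12 \left(-1680\right) - 22128\right) = 572347 - 42288 = 530059$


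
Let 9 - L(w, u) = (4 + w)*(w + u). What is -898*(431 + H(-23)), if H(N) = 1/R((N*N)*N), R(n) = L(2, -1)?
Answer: -1162012/3 ≈ -3.8734e+5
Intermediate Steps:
L(w, u) = 9 - (4 + w)*(u + w) (L(w, u) = 9 - (4 + w)*(w + u) = 9 - (4 + w)*(u + w))
R(n) = 3 (R(n) = 9 - 1*2² - 4*(-1) - 4*2 - 1*(-1)*2 = 9 - 1*4 + 4 - 8 + 2 = 9 - 4 + 4 - 8 + 2 = 3)
H(N) = ⅓ (H(N) = 1/3 = ⅓)
-898*(431 + H(-23)) = -898*(431 + ⅓) = -898*1294/3 = -1162012/3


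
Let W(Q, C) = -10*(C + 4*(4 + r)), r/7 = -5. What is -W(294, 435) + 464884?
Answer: 467994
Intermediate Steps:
r = -35 (r = 7*(-5) = -35)
W(Q, C) = 1240 - 10*C (W(Q, C) = -10*(C + 4*(4 - 35)) = -10*(C + 4*(-31)) = -10*(C - 124) = -10*(-124 + C) = 1240 - 10*C)
-W(294, 435) + 464884 = -(1240 - 10*435) + 464884 = -(1240 - 4350) + 464884 = -1*(-3110) + 464884 = 3110 + 464884 = 467994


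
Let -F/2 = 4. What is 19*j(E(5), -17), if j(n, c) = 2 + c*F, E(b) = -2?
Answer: 2622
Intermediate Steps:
F = -8 (F = -2*4 = -8)
j(n, c) = 2 - 8*c (j(n, c) = 2 + c*(-8) = 2 - 8*c)
19*j(E(5), -17) = 19*(2 - 8*(-17)) = 19*(2 + 136) = 19*138 = 2622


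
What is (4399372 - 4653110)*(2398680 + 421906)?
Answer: -715689850468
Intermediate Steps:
(4399372 - 4653110)*(2398680 + 421906) = -253738*2820586 = -715689850468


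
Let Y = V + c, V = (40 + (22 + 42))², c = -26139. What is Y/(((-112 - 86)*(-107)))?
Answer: -1393/1926 ≈ -0.72326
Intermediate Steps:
V = 10816 (V = (40 + 64)² = 104² = 10816)
Y = -15323 (Y = 10816 - 26139 = -15323)
Y/(((-112 - 86)*(-107))) = -15323*(-1/(107*(-112 - 86))) = -15323/((-198*(-107))) = -15323/21186 = -15323*1/21186 = -1393/1926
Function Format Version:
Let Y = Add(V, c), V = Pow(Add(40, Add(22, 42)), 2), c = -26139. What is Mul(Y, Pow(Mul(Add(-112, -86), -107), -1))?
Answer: Rational(-1393, 1926) ≈ -0.72326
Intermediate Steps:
V = 10816 (V = Pow(Add(40, 64), 2) = Pow(104, 2) = 10816)
Y = -15323 (Y = Add(10816, -26139) = -15323)
Mul(Y, Pow(Mul(Add(-112, -86), -107), -1)) = Mul(-15323, Pow(Mul(Add(-112, -86), -107), -1)) = Mul(-15323, Pow(Mul(-198, -107), -1)) = Mul(-15323, Pow(21186, -1)) = Mul(-15323, Rational(1, 21186)) = Rational(-1393, 1926)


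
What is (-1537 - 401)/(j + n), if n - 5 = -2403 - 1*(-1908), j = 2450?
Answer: -969/980 ≈ -0.98878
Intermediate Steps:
n = -490 (n = 5 + (-2403 - 1*(-1908)) = 5 + (-2403 + 1908) = 5 - 495 = -490)
(-1537 - 401)/(j + n) = (-1537 - 401)/(2450 - 490) = -1938/1960 = -1938*1/1960 = -969/980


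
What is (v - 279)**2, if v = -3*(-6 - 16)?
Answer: 45369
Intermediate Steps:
v = 66 (v = -3*(-22) = 66)
(v - 279)**2 = (66 - 279)**2 = (-213)**2 = 45369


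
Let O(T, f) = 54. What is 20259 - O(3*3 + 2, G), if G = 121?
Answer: 20205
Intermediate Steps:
20259 - O(3*3 + 2, G) = 20259 - 1*54 = 20259 - 54 = 20205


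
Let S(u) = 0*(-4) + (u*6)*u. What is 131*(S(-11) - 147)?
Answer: 75849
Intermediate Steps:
S(u) = 6*u² (S(u) = 0 + (6*u)*u = 0 + 6*u² = 6*u²)
131*(S(-11) - 147) = 131*(6*(-11)² - 147) = 131*(6*121 - 147) = 131*(726 - 147) = 131*579 = 75849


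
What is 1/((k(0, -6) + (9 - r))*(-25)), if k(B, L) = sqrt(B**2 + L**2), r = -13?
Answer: -1/700 ≈ -0.0014286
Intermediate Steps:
1/((k(0, -6) + (9 - r))*(-25)) = 1/((sqrt(0**2 + (-6)**2) + (9 - 1*(-13)))*(-25)) = 1/((sqrt(0 + 36) + (9 + 13))*(-25)) = 1/((sqrt(36) + 22)*(-25)) = 1/((6 + 22)*(-25)) = 1/(28*(-25)) = 1/(-700) = -1/700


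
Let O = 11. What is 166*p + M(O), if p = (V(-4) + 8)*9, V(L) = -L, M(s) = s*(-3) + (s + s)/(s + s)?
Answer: 17896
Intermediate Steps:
M(s) = 1 - 3*s (M(s) = -3*s + (2*s)/((2*s)) = -3*s + (2*s)*(1/(2*s)) = -3*s + 1 = 1 - 3*s)
p = 108 (p = (-1*(-4) + 8)*9 = (4 + 8)*9 = 12*9 = 108)
166*p + M(O) = 166*108 + (1 - 3*11) = 17928 + (1 - 33) = 17928 - 32 = 17896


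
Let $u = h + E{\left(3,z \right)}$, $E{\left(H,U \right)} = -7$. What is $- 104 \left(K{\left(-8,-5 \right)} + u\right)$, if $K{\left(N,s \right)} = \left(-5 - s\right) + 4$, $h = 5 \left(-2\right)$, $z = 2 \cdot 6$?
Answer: $1352$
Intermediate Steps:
$z = 12$
$h = -10$
$u = -17$ ($u = -10 - 7 = -17$)
$K{\left(N,s \right)} = -1 - s$
$- 104 \left(K{\left(-8,-5 \right)} + u\right) = - 104 \left(\left(-1 - -5\right) - 17\right) = - 104 \left(\left(-1 + 5\right) - 17\right) = - 104 \left(4 - 17\right) = \left(-104\right) \left(-13\right) = 1352$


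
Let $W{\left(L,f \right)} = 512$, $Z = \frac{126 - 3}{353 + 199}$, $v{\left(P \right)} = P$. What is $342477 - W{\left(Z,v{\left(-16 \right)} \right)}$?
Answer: $341965$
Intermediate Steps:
$Z = \frac{41}{184}$ ($Z = \frac{123}{552} = 123 \cdot \frac{1}{552} = \frac{41}{184} \approx 0.22283$)
$342477 - W{\left(Z,v{\left(-16 \right)} \right)} = 342477 - 512 = 341965$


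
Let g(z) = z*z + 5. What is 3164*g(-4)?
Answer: 66444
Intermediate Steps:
g(z) = 5 + z² (g(z) = z² + 5 = 5 + z²)
3164*g(-4) = 3164*(5 + (-4)²) = 3164*(5 + 16) = 3164*21 = 66444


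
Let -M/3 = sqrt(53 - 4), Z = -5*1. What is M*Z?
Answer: 105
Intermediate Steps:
Z = -5
M = -21 (M = -3*sqrt(53 - 4) = -3*sqrt(49) = -3*7 = -21)
M*Z = -21*(-5) = 105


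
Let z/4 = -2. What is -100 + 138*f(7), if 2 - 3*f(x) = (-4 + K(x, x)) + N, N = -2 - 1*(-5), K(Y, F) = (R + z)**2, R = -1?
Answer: -3688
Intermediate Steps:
z = -8 (z = 4*(-2) = -8)
K(Y, F) = 81 (K(Y, F) = (-1 - 8)**2 = (-9)**2 = 81)
N = 3 (N = -2 + 5 = 3)
f(x) = -26 (f(x) = 2/3 - ((-4 + 81) + 3)/3 = 2/3 - (77 + 3)/3 = 2/3 - 1/3*80 = 2/3 - 80/3 = -26)
-100 + 138*f(7) = -100 + 138*(-26) = -100 - 3588 = -3688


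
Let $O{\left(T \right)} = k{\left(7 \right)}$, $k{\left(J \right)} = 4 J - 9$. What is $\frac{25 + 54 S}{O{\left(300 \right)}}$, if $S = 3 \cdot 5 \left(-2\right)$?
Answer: $- \frac{1595}{19} \approx -83.947$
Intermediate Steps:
$k{\left(J \right)} = -9 + 4 J$
$O{\left(T \right)} = 19$ ($O{\left(T \right)} = -9 + 4 \cdot 7 = -9 + 28 = 19$)
$S = -30$ ($S = 15 \left(-2\right) = -30$)
$\frac{25 + 54 S}{O{\left(300 \right)}} = \frac{25 + 54 \left(-30\right)}{19} = \left(25 - 1620\right) \frac{1}{19} = \left(-1595\right) \frac{1}{19} = - \frac{1595}{19}$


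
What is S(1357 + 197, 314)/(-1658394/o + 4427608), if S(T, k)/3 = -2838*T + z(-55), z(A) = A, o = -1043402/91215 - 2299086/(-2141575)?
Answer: -2679013434189227586/928903298737620353 ≈ -2.8841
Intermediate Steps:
o = -404962501732/39068752725 (o = -1043402*1/91215 - 2299086*(-1/2141575) = -1043402/91215 + 2299086/2141575 = -404962501732/39068752725 ≈ -10.365)
S(T, k) = -165 - 8514*T (S(T, k) = 3*(-2838*T - 55) = 3*(-55 - 2838*T) = -165 - 8514*T)
S(1357 + 197, 314)/(-1658394/o + 4427608) = (-165 - 8514*(1357 + 197))/(-1658394/(-404962501732/39068752725) + 4427608) = (-165 - 8514*1554)/(-1658394*(-39068752725/404962501732) + 4427608) = (-165 - 13230756)/(32395692553311825/202481250866 + 4427608) = -13230921/928903298737620353/202481250866 = -13230921*202481250866/928903298737620353 = -2679013434189227586/928903298737620353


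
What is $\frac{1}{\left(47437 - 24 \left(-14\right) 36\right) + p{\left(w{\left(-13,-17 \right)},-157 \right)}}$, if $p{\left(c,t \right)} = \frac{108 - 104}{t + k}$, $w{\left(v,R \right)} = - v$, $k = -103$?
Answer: $\frac{65}{3869644} \approx 1.6797 \cdot 10^{-5}$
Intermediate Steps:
$p{\left(c,t \right)} = \frac{4}{-103 + t}$ ($p{\left(c,t \right)} = \frac{108 - 104}{t - 103} = \frac{4}{-103 + t}$)
$\frac{1}{\left(47437 - 24 \left(-14\right) 36\right) + p{\left(w{\left(-13,-17 \right)},-157 \right)}} = \frac{1}{\left(47437 - 24 \left(-14\right) 36\right) + \frac{4}{-103 - 157}} = \frac{1}{\left(47437 - \left(-336\right) 36\right) + \frac{4}{-260}} = \frac{1}{\left(47437 - -12096\right) + 4 \left(- \frac{1}{260}\right)} = \frac{1}{\left(47437 + 12096\right) - \frac{1}{65}} = \frac{1}{59533 - \frac{1}{65}} = \frac{1}{\frac{3869644}{65}} = \frac{65}{3869644}$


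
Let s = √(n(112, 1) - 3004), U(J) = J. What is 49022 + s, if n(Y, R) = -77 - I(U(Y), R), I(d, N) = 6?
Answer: 49022 + 21*I*√7 ≈ 49022.0 + 55.561*I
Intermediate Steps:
n(Y, R) = -83 (n(Y, R) = -77 - 1*6 = -77 - 6 = -83)
s = 21*I*√7 (s = √(-83 - 3004) = √(-3087) = 21*I*√7 ≈ 55.561*I)
49022 + s = 49022 + 21*I*√7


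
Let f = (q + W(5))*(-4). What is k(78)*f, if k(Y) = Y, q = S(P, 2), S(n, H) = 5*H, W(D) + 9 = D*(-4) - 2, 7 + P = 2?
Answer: 6552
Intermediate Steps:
P = -5 (P = -7 + 2 = -5)
W(D) = -11 - 4*D (W(D) = -9 + (D*(-4) - 2) = -9 + (-4*D - 2) = -9 + (-2 - 4*D) = -11 - 4*D)
q = 10 (q = 5*2 = 10)
f = 84 (f = (10 + (-11 - 4*5))*(-4) = (10 + (-11 - 20))*(-4) = (10 - 31)*(-4) = -21*(-4) = 84)
k(78)*f = 78*84 = 6552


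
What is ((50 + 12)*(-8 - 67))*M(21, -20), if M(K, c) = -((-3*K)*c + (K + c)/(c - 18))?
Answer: 111318675/19 ≈ 5.8589e+6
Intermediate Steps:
M(K, c) = -(K + c)/(-18 + c) + 3*K*c (M(K, c) = -(-3*K*c + (K + c)/(-18 + c)) = -((K + c)/(-18 + c) - 3*K*c) = -(K + c)/(-18 + c) + 3*K*c)
((50 + 12)*(-8 - 67))*M(21, -20) = ((50 + 12)*(-8 - 67))*((-1*21 - 1*(-20) - 54*21*(-20) + 3*21*(-20)**2)/(-18 - 20)) = (62*(-75))*((-21 + 20 + 22680 + 3*21*400)/(-38)) = -(-2325)*(-21 + 20 + 22680 + 25200)/19 = -(-2325)*47879/19 = -4650*(-47879/38) = 111318675/19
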